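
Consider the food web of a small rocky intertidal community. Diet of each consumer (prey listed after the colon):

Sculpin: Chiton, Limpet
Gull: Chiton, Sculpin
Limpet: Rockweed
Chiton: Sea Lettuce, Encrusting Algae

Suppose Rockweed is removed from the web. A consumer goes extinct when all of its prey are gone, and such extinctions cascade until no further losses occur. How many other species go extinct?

1

Remove Rockweed.
Round 1: Limpet (all prey gone) → extinct.
No further losses. Total secondary extinctions: 1.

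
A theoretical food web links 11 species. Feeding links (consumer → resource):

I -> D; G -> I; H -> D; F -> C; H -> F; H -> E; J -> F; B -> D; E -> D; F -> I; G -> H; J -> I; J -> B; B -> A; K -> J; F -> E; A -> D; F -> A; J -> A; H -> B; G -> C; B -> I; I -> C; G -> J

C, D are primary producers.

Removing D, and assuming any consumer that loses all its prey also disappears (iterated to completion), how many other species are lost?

Remove D.
Round 1: A (all prey gone), E (all prey gone) → extinct.
No further losses. Total secondary extinctions: 2.

2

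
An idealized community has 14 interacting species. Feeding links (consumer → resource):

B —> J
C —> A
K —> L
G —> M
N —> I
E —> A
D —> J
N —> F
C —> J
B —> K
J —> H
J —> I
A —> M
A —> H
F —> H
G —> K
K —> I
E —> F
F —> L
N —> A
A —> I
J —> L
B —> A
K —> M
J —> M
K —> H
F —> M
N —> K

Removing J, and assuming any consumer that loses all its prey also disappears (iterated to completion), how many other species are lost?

Remove J.
Round 1: D (all prey gone) → extinct.
No further losses. Total secondary extinctions: 1.

1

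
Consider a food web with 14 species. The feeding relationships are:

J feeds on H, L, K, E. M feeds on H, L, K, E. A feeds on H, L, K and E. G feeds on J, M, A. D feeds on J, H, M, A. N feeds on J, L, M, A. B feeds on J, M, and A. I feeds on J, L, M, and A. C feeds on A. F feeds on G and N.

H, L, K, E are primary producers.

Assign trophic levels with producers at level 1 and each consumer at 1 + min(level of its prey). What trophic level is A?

Trophic level 2

H is a producer → level 1.
A eats H → level 2.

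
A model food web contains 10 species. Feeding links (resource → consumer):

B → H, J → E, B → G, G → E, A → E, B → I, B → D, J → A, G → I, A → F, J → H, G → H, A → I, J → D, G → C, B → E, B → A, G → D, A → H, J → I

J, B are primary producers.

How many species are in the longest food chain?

One longest chain: B → G → E.
It has 3 species and 2 links.

3 species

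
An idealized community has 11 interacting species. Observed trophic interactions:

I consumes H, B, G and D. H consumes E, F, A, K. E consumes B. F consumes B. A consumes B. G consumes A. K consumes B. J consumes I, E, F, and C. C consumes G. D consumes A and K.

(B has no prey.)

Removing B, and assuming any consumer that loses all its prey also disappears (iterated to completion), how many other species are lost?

Remove B.
Round 1: E (all prey gone), A (all prey gone), K (all prey gone), F (all prey gone) → extinct.
Round 2: D (all prey gone), G (all prey gone), H (all prey gone) → extinct.
Round 3: C (all prey gone), I (all prey gone) → extinct.
Round 4: J (all prey gone) → extinct.
No further losses. Total secondary extinctions: 10.

10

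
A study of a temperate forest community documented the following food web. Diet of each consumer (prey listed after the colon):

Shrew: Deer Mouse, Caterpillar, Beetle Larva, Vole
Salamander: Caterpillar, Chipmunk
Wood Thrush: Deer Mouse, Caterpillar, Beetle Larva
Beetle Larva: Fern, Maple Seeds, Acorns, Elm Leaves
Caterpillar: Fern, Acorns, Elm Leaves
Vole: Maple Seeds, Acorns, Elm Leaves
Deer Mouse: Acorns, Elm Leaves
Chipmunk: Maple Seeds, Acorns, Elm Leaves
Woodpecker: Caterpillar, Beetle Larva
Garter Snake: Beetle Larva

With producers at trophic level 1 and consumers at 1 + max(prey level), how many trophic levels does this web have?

Producers (level 1): Fern, Maple Seeds, Acorns, Elm Leaves.
Fern → Beetle Larva → Garter Snake gives Garter Snake level 3.
No species has a prey at level 3, so no species reaches level 4.

3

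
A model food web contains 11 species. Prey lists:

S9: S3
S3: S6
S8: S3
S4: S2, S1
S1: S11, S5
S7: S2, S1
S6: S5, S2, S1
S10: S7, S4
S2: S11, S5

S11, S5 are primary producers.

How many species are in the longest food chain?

One longest chain: S11 → S2 → S6 → S3 → S8.
It has 5 species and 4 links.

5 species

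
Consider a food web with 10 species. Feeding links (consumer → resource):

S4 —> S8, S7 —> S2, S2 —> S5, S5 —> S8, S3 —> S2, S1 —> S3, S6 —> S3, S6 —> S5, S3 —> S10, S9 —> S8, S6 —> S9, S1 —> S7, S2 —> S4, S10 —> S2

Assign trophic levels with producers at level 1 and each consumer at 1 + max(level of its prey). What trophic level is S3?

S8 is a producer → level 1.
S5 eats S8 → level 2.
S2 eats S5 (level 2); other prey at levels: S4 2 → level 3.
S10 eats S2 → level 4.
S3 eats S10 (level 4); other prey at levels: S2 3 → level 5.

Trophic level 5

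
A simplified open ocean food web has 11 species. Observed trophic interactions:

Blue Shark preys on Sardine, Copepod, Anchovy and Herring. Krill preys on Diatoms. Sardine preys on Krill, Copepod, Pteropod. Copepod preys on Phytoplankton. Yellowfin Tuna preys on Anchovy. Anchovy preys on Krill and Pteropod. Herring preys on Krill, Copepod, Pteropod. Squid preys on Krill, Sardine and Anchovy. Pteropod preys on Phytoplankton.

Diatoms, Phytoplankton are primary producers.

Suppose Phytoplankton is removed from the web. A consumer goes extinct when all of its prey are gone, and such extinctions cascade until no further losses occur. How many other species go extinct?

2

Remove Phytoplankton.
Round 1: Pteropod (all prey gone), Copepod (all prey gone) → extinct.
No further losses. Total secondary extinctions: 2.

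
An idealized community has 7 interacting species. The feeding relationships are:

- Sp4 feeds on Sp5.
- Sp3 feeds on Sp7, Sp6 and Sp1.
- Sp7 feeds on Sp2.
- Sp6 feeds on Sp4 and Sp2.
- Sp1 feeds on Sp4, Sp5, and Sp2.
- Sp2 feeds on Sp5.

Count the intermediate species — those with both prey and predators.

Intermediate species (has both prey and predators): Sp4, Sp2, Sp7, Sp1, Sp6.
Count: 5.

5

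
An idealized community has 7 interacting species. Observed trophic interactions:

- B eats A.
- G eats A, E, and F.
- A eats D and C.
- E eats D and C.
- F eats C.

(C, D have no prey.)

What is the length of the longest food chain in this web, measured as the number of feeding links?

2 links

One longest chain: C → E → G.
It has 3 species and 2 links.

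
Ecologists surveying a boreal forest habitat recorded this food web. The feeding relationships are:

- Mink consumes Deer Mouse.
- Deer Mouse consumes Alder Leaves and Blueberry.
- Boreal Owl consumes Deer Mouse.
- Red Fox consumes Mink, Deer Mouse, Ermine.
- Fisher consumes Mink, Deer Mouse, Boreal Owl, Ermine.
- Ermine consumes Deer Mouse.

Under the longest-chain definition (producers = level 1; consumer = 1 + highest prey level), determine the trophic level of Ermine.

Blueberry is a producer → level 1.
Deer Mouse eats Blueberry (level 1); other prey at levels: Alder Leaves 1 → level 2.
Ermine eats Deer Mouse → level 3.

Trophic level 3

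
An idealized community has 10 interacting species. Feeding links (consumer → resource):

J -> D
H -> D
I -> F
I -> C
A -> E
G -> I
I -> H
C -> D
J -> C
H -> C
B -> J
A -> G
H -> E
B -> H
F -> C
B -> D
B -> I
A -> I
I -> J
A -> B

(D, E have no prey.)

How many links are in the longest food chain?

5 links

One longest chain: D → C → F → I → B → A.
It has 6 species and 5 links.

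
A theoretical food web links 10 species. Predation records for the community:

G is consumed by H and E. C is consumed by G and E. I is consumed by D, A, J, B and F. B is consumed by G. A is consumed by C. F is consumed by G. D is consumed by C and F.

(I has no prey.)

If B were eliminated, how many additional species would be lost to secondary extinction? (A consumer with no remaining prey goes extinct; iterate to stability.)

Remove B.
Every predator of it retains at least one other prey: G still has C, F.
No consumer loses all prey, so no secondary extinctions occur.

0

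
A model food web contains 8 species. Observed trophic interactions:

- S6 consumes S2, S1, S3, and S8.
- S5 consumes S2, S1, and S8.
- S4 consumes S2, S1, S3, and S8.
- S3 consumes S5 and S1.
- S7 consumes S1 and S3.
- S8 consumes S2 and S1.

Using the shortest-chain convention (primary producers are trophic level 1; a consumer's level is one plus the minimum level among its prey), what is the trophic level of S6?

Trophic level 2

S2 is a producer → level 1.
S6 eats S2 → level 2.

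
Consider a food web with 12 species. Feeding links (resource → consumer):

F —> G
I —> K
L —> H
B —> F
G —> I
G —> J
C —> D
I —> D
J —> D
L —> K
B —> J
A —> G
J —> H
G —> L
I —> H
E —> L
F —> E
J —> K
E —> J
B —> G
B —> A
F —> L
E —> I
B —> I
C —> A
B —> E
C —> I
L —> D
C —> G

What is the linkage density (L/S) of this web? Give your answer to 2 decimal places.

There are L = 29 links among S = 12 species.
L/S = 29/12 = 2.4167 ≈ 2.42.

L/S = 2.42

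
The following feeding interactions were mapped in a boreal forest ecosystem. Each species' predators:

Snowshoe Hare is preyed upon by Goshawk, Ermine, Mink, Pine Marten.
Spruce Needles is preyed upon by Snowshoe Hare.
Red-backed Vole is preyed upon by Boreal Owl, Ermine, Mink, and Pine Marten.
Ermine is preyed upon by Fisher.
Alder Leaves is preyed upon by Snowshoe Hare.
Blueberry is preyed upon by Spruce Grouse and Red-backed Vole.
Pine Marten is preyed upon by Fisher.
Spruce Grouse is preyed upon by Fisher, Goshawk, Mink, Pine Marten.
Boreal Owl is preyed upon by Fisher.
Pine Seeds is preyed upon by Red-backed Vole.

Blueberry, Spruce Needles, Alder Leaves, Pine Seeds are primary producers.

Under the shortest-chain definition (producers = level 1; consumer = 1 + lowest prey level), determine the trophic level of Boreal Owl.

Blueberry is a producer → level 1.
Red-backed Vole eats Blueberry → level 2.
Boreal Owl eats Red-backed Vole → level 3.
No prey of Boreal Owl is below level 2, so 3 is the minimum.

Trophic level 3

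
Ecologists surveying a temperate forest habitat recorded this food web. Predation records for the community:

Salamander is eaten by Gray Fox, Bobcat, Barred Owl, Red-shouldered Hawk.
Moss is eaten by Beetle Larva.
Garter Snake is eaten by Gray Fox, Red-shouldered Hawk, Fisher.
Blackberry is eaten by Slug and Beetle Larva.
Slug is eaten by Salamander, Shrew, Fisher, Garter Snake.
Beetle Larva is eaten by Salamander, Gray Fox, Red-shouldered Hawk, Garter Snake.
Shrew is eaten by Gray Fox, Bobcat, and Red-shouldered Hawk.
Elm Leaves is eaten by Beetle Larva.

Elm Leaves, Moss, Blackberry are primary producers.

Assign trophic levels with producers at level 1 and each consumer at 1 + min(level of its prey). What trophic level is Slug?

Blackberry is a producer → level 1.
Slug eats Blackberry → level 2.

Trophic level 2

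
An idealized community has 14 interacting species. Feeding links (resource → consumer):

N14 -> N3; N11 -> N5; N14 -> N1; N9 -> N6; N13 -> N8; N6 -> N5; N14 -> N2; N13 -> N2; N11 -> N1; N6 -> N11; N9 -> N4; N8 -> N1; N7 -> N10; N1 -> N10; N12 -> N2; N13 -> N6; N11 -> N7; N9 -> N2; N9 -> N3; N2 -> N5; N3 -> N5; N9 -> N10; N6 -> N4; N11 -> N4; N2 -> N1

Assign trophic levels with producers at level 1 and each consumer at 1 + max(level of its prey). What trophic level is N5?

Trophic level 4

N9 is a producer → level 1.
N6 eats N9 (level 1); other prey at levels: N13 1 → level 2.
N11 eats N6 → level 3.
N5 eats N11 (level 3); other prey at levels: N6 2, N2 2, N3 2 → level 4.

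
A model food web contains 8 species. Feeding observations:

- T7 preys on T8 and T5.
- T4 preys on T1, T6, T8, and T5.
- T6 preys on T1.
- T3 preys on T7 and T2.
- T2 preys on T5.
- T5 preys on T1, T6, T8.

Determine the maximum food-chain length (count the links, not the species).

4 links

One longest chain: T1 → T6 → T5 → T7 → T3.
It has 5 species and 4 links.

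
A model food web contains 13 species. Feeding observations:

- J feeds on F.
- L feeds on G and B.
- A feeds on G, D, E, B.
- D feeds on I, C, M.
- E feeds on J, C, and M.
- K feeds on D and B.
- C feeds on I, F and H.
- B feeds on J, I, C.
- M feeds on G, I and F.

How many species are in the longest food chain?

One longest chain: F → M → D → K.
It has 4 species and 3 links.

4 species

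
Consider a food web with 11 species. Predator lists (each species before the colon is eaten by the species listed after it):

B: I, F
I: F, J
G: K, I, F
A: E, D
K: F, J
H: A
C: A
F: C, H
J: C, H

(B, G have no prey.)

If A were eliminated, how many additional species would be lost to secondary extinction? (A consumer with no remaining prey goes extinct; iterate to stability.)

Remove A.
Round 1: E (all prey gone), D (all prey gone) → extinct.
No further losses. Total secondary extinctions: 2.

2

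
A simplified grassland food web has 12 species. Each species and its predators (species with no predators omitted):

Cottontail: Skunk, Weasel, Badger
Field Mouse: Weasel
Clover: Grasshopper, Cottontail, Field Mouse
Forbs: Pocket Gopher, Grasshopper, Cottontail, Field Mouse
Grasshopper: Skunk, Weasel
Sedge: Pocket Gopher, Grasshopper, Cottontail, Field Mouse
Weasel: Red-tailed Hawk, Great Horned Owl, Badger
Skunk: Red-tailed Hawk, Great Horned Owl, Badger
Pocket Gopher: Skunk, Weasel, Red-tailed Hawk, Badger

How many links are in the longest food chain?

One longest chain: Forbs → Pocket Gopher → Weasel → Red-tailed Hawk.
It has 4 species and 3 links.

3 links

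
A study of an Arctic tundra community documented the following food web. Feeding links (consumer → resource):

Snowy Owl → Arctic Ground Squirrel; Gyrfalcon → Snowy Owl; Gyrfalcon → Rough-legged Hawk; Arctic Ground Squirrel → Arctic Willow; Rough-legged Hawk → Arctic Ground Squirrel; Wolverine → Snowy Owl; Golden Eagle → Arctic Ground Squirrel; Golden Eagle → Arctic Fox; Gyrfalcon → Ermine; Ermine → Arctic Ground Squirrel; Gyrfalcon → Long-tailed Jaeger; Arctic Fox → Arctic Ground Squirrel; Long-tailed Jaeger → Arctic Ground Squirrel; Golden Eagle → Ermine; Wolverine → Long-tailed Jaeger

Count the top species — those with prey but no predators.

3

Top species (has prey, but nothing eats it): Wolverine, Gyrfalcon, Golden Eagle.
Count: 3.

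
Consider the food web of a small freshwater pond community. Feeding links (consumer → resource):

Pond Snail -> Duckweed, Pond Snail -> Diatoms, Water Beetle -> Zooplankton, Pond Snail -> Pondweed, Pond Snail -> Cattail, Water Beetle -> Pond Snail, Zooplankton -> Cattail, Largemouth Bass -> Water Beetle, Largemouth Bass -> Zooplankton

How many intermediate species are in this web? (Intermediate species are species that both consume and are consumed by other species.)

Intermediate species (has both prey and predators): Pond Snail, Zooplankton, Water Beetle.
Count: 3.

3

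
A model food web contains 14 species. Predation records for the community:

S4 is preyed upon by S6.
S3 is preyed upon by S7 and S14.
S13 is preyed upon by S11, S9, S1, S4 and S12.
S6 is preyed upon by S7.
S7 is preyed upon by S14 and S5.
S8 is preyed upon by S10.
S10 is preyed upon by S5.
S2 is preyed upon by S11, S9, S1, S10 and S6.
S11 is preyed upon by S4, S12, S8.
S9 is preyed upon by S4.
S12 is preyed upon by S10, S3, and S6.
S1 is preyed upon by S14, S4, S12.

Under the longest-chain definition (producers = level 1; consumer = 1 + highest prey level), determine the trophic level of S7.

Trophic level 5

S2 is a producer → level 1.
S1 eats S2 (level 1); other prey at levels: S13 1 → level 2.
S12 eats S1 (level 2); other prey at levels: S13 1, S11 2 → level 3.
S3 eats S12 → level 4.
S7 eats S3 (level 4); other prey at levels: S6 4 → level 5.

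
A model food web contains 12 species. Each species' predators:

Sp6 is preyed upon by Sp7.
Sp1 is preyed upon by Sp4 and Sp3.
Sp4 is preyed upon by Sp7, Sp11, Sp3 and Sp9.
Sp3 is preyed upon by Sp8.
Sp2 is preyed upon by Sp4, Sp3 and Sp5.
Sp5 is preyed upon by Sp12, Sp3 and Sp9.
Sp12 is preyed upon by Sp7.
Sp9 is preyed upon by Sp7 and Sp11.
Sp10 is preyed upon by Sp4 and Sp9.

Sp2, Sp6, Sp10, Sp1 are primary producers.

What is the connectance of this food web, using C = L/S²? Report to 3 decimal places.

The web has S = 12 species and L = 19 feeding links.
C = L / S² = 19 / 144 = 0.1319 ≈ 0.132.

C = 0.132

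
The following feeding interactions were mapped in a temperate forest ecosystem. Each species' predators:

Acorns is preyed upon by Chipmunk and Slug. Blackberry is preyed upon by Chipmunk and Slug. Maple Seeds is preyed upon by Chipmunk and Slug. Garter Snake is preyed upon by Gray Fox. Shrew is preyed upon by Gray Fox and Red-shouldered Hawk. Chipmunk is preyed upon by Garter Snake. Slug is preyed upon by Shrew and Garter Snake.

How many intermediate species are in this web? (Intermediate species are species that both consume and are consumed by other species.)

Intermediate species (has both prey and predators): Slug, Chipmunk, Shrew, Garter Snake.
Count: 4.

4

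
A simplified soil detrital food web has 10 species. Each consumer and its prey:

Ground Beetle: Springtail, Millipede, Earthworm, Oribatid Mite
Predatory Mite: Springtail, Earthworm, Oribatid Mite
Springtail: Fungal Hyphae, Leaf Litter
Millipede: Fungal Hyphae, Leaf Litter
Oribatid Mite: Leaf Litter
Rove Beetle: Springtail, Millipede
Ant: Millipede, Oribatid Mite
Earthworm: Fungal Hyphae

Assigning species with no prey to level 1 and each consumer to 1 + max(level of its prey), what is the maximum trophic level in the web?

Basal resources (level 1): Fungal Hyphae, Leaf Litter.
Fungal Hyphae → Millipede → Ant gives Ant level 3.
No species has a prey at level 3, so no species reaches level 4.

3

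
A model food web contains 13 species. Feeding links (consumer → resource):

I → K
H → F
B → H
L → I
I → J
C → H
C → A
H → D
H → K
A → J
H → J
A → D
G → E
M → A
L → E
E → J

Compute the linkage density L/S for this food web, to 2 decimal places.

There are L = 16 links among S = 13 species.
L/S = 16/13 = 1.2308 ≈ 1.23.

L/S = 1.23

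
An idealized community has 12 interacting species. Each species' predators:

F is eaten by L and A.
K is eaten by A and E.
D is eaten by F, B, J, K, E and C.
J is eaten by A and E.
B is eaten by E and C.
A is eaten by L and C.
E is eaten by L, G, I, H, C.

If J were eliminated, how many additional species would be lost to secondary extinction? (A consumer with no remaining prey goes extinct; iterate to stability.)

0

Remove J.
Every predator of it retains at least one other prey: E still has D, K, B; A still has F, K.
No consumer loses all prey, so no secondary extinctions occur.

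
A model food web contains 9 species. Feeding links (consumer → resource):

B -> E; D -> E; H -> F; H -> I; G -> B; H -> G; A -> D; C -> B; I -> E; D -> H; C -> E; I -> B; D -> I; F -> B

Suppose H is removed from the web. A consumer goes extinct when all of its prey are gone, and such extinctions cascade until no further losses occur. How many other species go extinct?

0

Remove H.
Every predator of it retains at least one other prey: D still has E, I.
No consumer loses all prey, so no secondary extinctions occur.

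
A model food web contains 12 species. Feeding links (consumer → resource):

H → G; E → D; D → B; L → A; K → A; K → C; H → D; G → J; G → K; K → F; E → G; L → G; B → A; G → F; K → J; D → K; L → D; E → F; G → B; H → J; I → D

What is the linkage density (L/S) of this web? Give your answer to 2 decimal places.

There are L = 21 links among S = 12 species.
L/S = 21/12 = 1.7500 ≈ 1.75.

L/S = 1.75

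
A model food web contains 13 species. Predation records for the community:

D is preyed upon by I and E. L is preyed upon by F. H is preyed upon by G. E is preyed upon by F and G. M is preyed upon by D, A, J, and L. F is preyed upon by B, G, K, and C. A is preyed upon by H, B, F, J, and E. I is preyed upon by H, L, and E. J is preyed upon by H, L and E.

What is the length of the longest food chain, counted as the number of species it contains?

One longest chain: M → A → J → L → F → C.
It has 6 species and 5 links.

6 species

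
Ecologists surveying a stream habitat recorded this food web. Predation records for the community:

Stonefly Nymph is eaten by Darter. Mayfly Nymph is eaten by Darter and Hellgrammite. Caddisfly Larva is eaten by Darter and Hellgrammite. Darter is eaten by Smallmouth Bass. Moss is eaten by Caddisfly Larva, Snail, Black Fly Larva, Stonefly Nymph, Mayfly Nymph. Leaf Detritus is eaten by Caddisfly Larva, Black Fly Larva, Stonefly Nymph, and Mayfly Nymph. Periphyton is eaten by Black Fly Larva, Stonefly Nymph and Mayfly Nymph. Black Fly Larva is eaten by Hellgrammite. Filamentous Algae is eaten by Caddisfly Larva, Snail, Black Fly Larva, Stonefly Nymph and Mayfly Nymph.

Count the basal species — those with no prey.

4

Basal species (no prey listed): Filamentous Algae, Moss, Periphyton, Leaf Detritus.
Count: 4.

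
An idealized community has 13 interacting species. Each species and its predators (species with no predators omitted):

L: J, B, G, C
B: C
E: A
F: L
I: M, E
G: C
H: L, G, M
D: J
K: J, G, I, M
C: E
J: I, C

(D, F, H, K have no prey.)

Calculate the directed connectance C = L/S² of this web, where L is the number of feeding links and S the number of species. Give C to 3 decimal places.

C = 0.124

The web has S = 13 species and L = 21 feeding links.
C = L / S² = 21 / 169 = 0.1243 ≈ 0.124.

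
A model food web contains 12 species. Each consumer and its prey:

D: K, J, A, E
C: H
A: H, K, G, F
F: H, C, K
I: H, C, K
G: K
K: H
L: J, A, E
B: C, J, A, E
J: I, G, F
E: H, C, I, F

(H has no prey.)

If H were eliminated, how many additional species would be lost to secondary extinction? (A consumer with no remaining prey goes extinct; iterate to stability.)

Remove H.
Round 1: C (all prey gone), K (all prey gone) → extinct.
Round 2: I (all prey gone), G (all prey gone), F (all prey gone) → extinct.
Round 3: J (all prey gone), A (all prey gone), E (all prey gone) → extinct.
Round 4: B (all prey gone), L (all prey gone), D (all prey gone) → extinct.
No further losses. Total secondary extinctions: 11.

11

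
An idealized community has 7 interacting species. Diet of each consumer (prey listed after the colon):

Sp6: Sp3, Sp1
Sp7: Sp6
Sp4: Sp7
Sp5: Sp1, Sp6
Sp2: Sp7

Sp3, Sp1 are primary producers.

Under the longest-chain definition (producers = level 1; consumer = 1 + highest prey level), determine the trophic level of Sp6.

Trophic level 2

Sp3 is a producer → level 1.
Sp6 eats Sp3 (level 1); other prey at levels: Sp1 1 → level 2.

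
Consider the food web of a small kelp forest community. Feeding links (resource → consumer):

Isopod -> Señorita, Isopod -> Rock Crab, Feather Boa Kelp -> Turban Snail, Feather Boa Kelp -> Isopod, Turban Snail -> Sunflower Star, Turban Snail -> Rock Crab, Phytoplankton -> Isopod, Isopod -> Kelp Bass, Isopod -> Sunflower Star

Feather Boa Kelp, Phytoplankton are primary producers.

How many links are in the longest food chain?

2 links

One longest chain: Feather Boa Kelp → Isopod → Rock Crab.
It has 3 species and 2 links.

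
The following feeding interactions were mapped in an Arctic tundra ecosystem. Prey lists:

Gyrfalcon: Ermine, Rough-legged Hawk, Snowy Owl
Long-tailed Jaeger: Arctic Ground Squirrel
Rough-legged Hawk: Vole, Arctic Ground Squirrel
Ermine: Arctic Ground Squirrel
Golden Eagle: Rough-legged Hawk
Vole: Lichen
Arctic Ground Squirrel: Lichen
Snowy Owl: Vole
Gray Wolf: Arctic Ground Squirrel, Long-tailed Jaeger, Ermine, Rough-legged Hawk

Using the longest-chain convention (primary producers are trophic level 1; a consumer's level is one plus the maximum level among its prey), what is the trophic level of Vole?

Lichen is a producer → level 1.
Vole eats Lichen → level 2.

Trophic level 2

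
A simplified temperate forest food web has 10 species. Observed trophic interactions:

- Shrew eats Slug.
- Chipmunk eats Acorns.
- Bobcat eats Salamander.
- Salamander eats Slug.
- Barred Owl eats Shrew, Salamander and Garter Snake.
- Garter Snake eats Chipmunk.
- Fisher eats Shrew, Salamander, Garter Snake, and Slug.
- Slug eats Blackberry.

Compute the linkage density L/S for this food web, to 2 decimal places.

L/S = 1.30

There are L = 13 links among S = 10 species.
L/S = 13/10 = 1.3000 ≈ 1.30.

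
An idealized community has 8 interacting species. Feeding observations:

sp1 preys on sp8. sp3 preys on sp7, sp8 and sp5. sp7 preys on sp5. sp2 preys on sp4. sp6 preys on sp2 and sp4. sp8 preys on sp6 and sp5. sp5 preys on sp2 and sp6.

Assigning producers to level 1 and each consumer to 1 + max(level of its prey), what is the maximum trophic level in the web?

6

Producers (level 1): sp4.
sp4 → sp2 → sp6 → sp5 → sp8 → sp1 gives sp1 level 6.
No species has a prey at level 6, so no species reaches level 7.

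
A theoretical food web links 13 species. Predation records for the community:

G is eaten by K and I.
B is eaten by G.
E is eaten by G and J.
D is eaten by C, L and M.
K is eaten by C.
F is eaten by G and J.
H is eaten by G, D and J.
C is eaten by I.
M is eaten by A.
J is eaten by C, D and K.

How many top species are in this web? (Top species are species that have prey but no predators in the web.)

3

Top species (has prey, but nothing eats it): L, I, A.
Count: 3.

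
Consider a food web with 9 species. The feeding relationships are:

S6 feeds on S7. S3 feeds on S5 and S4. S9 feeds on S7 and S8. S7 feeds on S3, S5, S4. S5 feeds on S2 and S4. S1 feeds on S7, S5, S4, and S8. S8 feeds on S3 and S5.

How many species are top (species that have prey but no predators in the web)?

Top species (has prey, but nothing eats it): S6, S1, S9.
Count: 3.

3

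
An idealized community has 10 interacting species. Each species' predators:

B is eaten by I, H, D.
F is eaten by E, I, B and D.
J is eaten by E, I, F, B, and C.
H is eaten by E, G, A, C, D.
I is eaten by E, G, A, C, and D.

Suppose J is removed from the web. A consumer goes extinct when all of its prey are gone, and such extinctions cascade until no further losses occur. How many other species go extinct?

9

Remove J.
Round 1: F (all prey gone) → extinct.
Round 2: B (all prey gone) → extinct.
Round 3: I (all prey gone), H (all prey gone) → extinct.
Round 4: A (all prey gone), C (all prey gone), E (all prey gone), G (all prey gone), D (all prey gone) → extinct.
No further losses. Total secondary extinctions: 9.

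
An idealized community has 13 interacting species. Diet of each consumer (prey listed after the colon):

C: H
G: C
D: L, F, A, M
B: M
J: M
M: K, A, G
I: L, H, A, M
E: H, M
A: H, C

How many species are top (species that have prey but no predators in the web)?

5

Top species (has prey, but nothing eats it): J, I, E, B, D.
Count: 5.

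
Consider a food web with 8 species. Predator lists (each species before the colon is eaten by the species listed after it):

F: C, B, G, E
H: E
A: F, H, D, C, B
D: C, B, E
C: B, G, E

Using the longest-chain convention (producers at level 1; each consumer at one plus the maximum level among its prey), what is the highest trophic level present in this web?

Producers (level 1): A.
A → F → C → G gives G level 4.
No species has a prey at level 4, so no species reaches level 5.

4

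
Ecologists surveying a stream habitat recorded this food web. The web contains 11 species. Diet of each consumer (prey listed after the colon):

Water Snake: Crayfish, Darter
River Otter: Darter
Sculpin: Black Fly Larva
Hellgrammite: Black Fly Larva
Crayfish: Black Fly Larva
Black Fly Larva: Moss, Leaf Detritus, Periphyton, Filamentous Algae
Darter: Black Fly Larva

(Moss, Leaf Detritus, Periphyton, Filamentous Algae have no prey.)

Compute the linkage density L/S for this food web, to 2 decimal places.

There are L = 11 links among S = 11 species.
L/S = 11/11 = 1.0000 ≈ 1.00.

L/S = 1.00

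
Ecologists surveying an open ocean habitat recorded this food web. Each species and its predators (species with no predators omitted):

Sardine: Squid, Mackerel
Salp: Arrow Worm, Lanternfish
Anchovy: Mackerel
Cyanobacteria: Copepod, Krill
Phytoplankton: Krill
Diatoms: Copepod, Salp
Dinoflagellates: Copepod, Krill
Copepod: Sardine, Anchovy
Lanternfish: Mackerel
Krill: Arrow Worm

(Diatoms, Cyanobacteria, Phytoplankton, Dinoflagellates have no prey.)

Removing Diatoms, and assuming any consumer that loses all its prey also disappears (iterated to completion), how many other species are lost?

Remove Diatoms.
Round 1: Salp (all prey gone) → extinct.
Round 2: Lanternfish (all prey gone) → extinct.
No further losses. Total secondary extinctions: 2.

2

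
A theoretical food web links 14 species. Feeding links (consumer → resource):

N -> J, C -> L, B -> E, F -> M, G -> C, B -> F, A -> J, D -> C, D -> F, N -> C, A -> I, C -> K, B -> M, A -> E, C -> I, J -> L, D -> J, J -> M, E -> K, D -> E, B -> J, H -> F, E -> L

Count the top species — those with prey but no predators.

6

Top species (has prey, but nothing eats it): B, N, A, D, G, H.
Count: 6.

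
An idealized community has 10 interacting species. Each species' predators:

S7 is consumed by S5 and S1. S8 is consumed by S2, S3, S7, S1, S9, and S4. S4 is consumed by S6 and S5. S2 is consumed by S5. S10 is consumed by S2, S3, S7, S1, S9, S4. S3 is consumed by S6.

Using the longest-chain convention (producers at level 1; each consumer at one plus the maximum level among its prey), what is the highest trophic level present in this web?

Producers (level 1): S8, S10.
S8 → S2 → S5 gives S5 level 3.
No species has a prey at level 3, so no species reaches level 4.

3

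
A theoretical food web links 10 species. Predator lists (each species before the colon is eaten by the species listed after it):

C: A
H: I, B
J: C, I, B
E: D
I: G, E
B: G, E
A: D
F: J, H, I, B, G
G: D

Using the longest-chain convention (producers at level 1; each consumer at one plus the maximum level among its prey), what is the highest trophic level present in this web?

5

Producers (level 1): F.
F → J → I → E → D gives D level 5.
No species has a prey at level 5, so no species reaches level 6.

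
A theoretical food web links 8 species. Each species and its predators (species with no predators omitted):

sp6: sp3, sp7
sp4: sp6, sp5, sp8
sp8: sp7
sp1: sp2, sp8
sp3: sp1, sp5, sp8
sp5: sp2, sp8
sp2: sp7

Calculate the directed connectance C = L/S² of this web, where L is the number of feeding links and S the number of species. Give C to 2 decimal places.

The web has S = 8 species and L = 14 feeding links.
C = L / S² = 14 / 64 = 0.2188 ≈ 0.22.

C = 0.22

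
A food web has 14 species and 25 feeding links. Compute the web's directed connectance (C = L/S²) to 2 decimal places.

C = 0.13

The web has S = 14 species and L = 25 feeding links.
C = L / S² = 25 / 196 = 0.1276 ≈ 0.13.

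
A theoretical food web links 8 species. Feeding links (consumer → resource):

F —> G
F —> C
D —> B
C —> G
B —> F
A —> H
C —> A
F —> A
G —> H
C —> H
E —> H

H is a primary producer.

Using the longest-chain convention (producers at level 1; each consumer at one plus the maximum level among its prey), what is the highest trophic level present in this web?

Producers (level 1): H.
H → G → C → F → B → D gives D level 6.
No species has a prey at level 6, so no species reaches level 7.

6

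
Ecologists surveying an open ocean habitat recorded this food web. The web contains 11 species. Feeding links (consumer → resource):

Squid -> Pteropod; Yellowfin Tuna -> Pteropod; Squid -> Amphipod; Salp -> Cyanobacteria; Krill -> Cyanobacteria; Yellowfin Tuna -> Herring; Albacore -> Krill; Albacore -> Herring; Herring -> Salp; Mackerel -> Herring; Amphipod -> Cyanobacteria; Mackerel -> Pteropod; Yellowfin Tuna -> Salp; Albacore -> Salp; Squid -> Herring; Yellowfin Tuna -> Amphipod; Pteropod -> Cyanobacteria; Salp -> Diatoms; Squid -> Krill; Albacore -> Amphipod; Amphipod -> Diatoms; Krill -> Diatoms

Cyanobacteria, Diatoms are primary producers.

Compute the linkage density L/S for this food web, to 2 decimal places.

L/S = 2.00

There are L = 22 links among S = 11 species.
L/S = 22/11 = 2.0000 ≈ 2.00.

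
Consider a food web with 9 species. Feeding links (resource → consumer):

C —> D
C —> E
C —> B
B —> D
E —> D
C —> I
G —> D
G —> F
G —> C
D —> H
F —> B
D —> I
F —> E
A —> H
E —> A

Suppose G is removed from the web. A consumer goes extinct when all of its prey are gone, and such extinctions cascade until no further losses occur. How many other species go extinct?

Remove G.
Round 1: F (all prey gone), C (all prey gone) → extinct.
Round 2: B (all prey gone), E (all prey gone) → extinct.
Round 3: D (all prey gone), A (all prey gone) → extinct.
Round 4: H (all prey gone), I (all prey gone) → extinct.
No further losses. Total secondary extinctions: 8.

8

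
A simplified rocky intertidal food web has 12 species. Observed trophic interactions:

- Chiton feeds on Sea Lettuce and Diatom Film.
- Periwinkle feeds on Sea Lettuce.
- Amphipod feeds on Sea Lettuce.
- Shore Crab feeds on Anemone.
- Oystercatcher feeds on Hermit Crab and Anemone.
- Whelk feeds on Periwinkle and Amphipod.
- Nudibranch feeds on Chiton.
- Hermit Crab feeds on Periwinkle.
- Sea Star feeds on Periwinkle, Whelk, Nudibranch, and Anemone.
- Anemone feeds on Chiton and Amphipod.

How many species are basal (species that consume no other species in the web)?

2

Basal species (no prey listed): Sea Lettuce, Diatom Film.
Count: 2.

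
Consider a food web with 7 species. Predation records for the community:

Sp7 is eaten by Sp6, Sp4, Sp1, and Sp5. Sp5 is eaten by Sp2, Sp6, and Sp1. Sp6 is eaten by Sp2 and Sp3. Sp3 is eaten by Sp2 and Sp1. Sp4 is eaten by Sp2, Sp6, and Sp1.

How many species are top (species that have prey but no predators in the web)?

2

Top species (has prey, but nothing eats it): Sp2, Sp1.
Count: 2.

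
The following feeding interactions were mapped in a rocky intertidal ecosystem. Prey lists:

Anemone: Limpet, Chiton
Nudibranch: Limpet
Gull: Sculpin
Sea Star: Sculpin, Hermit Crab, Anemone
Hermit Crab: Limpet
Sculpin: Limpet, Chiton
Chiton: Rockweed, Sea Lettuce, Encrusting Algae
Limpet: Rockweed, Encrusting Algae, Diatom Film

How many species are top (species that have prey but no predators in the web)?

Top species (has prey, but nothing eats it): Nudibranch, Gull, Sea Star.
Count: 3.

3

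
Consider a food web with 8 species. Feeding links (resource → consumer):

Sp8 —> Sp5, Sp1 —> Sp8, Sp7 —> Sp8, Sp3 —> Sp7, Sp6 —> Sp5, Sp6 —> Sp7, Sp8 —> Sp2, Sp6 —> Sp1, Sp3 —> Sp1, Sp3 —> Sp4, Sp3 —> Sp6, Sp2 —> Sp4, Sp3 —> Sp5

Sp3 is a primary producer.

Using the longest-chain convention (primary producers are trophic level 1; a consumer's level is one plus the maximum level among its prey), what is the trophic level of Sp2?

Trophic level 5

Sp3 is a producer → level 1.
Sp6 eats Sp3 → level 2.
Sp7 eats Sp6 (level 2); other prey at levels: Sp3 1 → level 3.
Sp8 eats Sp7 (level 3); other prey at levels: Sp1 3 → level 4.
Sp2 eats Sp8 → level 5.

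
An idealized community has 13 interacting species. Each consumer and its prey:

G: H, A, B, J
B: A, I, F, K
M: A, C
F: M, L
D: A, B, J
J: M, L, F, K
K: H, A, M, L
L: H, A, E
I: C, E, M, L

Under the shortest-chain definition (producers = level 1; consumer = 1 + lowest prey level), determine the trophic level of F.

Trophic level 3

A is a producer → level 1.
M eats A → level 2.
F eats M → level 3.
No prey of F is below level 2, so 3 is the minimum.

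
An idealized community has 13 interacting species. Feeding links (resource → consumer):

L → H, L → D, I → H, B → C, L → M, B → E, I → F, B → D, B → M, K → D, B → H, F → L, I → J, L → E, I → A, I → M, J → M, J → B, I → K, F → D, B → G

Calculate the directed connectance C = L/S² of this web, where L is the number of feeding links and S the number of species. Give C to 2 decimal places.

The web has S = 13 species and L = 21 feeding links.
C = L / S² = 21 / 169 = 0.1243 ≈ 0.12.

C = 0.12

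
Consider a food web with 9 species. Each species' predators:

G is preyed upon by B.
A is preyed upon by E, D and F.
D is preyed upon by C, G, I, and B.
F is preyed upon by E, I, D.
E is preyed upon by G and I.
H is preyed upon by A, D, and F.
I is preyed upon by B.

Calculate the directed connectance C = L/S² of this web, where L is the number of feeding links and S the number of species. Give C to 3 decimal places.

The web has S = 9 species and L = 17 feeding links.
C = L / S² = 17 / 81 = 0.2099 ≈ 0.210.

C = 0.210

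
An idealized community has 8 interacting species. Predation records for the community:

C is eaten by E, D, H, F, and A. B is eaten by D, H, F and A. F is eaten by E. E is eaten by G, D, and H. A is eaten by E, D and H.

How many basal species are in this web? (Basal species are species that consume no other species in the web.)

Basal species (no prey listed): C, B.
Count: 2.

2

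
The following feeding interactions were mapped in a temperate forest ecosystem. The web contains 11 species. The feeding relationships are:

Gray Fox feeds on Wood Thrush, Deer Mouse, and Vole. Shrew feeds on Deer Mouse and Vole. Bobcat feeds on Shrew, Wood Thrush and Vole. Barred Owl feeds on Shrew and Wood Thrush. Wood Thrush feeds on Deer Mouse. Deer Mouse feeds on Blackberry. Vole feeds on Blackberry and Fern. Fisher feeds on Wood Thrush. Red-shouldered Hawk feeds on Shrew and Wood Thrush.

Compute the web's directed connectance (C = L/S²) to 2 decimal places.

C = 0.14

The web has S = 11 species and L = 17 feeding links.
C = L / S² = 17 / 121 = 0.1405 ≈ 0.14.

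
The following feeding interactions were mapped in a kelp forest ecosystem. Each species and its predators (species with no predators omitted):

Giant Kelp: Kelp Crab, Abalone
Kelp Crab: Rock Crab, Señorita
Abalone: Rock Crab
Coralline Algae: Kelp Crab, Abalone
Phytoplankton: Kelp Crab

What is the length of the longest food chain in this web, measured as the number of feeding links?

One longest chain: Giant Kelp → Kelp Crab → Rock Crab.
It has 3 species and 2 links.

2 links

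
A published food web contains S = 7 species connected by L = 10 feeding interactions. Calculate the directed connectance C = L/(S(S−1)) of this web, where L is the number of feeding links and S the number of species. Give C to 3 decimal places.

The web has S = 7 species and L = 10 feeding links.
C = L / (S(S−1)) = 10 / 42 = 0.2381 ≈ 0.238.

C = 0.238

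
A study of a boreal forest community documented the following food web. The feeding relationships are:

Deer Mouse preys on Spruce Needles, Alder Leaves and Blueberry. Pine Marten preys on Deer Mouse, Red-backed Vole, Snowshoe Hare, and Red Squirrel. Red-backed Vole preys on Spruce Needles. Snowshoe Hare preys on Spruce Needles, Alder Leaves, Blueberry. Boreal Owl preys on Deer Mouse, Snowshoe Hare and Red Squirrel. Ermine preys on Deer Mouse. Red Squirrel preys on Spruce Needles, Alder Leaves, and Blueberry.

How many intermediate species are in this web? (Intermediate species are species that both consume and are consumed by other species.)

Intermediate species (has both prey and predators): Red-backed Vole, Red Squirrel, Deer Mouse, Snowshoe Hare.
Count: 4.

4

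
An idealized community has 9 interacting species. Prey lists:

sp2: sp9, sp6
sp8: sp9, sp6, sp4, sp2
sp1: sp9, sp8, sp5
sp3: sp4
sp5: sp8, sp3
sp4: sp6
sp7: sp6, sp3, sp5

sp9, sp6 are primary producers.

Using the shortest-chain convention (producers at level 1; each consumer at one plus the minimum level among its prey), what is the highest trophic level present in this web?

Producers (level 1): sp9, sp6.
Following each consumer down to its lowest-level prey: sp6 → sp4 → sp3 (levels 1 through 3).
All prey of sp3 (sp4 2) are at level 2 or above, so sp3 is at level 1 + 2 = 3.
Every consumer has at least one prey at level 2 or below, so none exceeds level 3.

3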